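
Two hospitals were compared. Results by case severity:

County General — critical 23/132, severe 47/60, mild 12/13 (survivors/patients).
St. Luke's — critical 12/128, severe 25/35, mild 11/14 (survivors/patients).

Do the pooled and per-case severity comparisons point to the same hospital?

Critical: County General 23/132 = 17.4%, St. Luke's 12/128 = 9.4% → County General
Severe: County General 47/60 = 78.3%, St. Luke's 25/35 = 71.4% → County General
Mild: County General 12/13 = 92.3%, St. Luke's 11/14 = 78.6% → County General
Overall: County General 82/205 = 40.0%, St. Luke's 48/177 = 27.1% → County General
County General wins overall and in every case group — no reversal.

Yes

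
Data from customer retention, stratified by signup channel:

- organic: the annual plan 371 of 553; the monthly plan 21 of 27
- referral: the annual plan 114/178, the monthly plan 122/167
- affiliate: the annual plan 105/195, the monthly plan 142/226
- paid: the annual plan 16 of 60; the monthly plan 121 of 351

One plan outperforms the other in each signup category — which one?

the monthly plan

Organic: the annual plan 371/553 = 67.1%, the monthly plan 21/27 = 77.8% → the monthly plan
Referral: the annual plan 114/178 = 64.0%, the monthly plan 122/167 = 73.1% → the monthly plan
Affiliate: the annual plan 105/195 = 53.8%, the monthly plan 142/226 = 62.8% → the monthly plan
Paid: the annual plan 16/60 = 26.7%, the monthly plan 121/351 = 34.5% → the monthly plan
The monthly plan has the higher rate in all 4 groups.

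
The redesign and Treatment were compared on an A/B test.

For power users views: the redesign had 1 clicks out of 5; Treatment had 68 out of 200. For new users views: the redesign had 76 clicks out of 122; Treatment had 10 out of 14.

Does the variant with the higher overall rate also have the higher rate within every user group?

Power users: the redesign 1/5 = 20.0%, Treatment 68/200 = 34.0% → Treatment
New users: the redesign 76/122 = 62.3%, Treatment 10/14 = 71.4% → Treatment
Overall: the redesign 77/127 = 60.6%, Treatment 78/214 = 36.4% → the redesign
Treatment wins each user group but the redesign wins overall — the comparison reverses. Treatment's views skew toward power users, which has a lower base rate.

No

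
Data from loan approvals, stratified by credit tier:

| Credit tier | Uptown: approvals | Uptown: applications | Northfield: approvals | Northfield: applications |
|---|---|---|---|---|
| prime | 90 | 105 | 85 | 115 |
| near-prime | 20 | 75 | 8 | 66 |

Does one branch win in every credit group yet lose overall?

No

Prime: Uptown 90/105 = 85.7%, Northfield 85/115 = 73.9% → Uptown
Near-prime: Uptown 20/75 = 26.7%, Northfield 8/66 = 12.1% → Uptown
Overall: Uptown 110/180 = 61.1%, Northfield 93/181 = 51.4% → Uptown
Uptown wins overall and in every credit group — no reversal.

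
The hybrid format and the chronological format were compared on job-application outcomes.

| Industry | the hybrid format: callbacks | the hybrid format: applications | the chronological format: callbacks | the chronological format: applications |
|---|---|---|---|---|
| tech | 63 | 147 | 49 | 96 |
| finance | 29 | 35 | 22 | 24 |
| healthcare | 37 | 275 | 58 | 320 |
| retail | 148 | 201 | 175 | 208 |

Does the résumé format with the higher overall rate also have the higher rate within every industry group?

Yes

Tech: the hybrid format 63/147 = 42.9%, the chronological format 49/96 = 51.0% → the chronological format
Finance: the hybrid format 29/35 = 82.9%, the chronological format 22/24 = 91.7% → the chronological format
Healthcare: the hybrid format 37/275 = 13.5%, the chronological format 58/320 = 18.1% → the chronological format
Retail: the hybrid format 148/201 = 73.6%, the chronological format 175/208 = 84.1% → the chronological format
Overall: the hybrid format 277/658 = 42.1%, the chronological format 304/648 = 46.9% → the chronological format
The chronological format wins overall and in every industry group — no reversal.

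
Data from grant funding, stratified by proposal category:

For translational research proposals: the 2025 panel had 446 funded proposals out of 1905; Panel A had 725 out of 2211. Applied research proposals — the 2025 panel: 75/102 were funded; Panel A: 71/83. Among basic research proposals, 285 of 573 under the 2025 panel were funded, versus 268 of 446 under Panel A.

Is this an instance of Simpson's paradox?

Translational research: the 2025 panel 446/1905 = 23.4%, Panel A 725/2211 = 32.8% → Panel A
Applied research: the 2025 panel 75/102 = 73.5%, Panel A 71/83 = 85.5% → Panel A
Basic research: the 2025 panel 285/573 = 49.7%, Panel A 268/446 = 60.1% → Panel A
Overall: the 2025 panel 806/2580 = 31.2%, Panel A 1064/2740 = 38.8% → Panel A
Panel A wins overall and in every proposal group — no reversal.

No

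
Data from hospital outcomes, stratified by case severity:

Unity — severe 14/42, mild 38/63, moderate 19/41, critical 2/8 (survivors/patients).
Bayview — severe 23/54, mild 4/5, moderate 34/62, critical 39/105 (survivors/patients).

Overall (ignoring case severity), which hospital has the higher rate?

Severe: Unity 14/42 = 33.3%, Bayview 23/54 = 42.6% → Bayview
Mild: Unity 38/63 = 60.3%, Bayview 4/5 = 80.0% → Bayview
Moderate: Unity 19/41 = 46.3%, Bayview 34/62 = 54.8% → Bayview
Critical: Unity 2/8 = 25.0%, Bayview 39/105 = 37.1% → Bayview
Overall: Unity 73/154 = 47.4%, Bayview 100/226 = 44.2% → Unity
(Bayview wins every case group but Unity wins overall — Bayview's patients skew toward the low-rate critical group.)

Unity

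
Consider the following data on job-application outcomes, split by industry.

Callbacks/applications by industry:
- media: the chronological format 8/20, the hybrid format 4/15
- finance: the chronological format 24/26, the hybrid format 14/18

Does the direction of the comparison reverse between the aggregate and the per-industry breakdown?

No

Media: the chronological format 8/20 = 40.0%, the hybrid format 4/15 = 26.7% → the chronological format
Finance: the chronological format 24/26 = 92.3%, the hybrid format 14/18 = 77.8% → the chronological format
Overall: the chronological format 32/46 = 69.6%, the hybrid format 18/33 = 54.5% → the chronological format
The chronological format wins overall and in every industry group — no reversal.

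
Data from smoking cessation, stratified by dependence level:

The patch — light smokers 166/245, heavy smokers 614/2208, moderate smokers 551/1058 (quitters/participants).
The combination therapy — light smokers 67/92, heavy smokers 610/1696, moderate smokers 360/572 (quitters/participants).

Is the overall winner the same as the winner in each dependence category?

Yes

Light smokers: the patch 166/245 = 67.8%, the combination therapy 67/92 = 72.8% → the combination therapy
Heavy smokers: the patch 614/2208 = 27.8%, the combination therapy 610/1696 = 36.0% → the combination therapy
Moderate smokers: the patch 551/1058 = 52.1%, the combination therapy 360/572 = 62.9% → the combination therapy
Overall: the patch 1331/3511 = 37.9%, the combination therapy 1037/2360 = 43.9% → the combination therapy
The combination therapy wins overall and in every dependence group — no reversal.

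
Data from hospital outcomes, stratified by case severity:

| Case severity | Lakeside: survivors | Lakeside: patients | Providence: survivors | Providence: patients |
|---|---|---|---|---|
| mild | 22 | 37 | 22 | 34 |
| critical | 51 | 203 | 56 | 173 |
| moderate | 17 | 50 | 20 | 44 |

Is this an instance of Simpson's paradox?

No

Mild: Lakeside 22/37 = 59.5%, Providence 22/34 = 64.7% → Providence
Critical: Lakeside 51/203 = 25.1%, Providence 56/173 = 32.4% → Providence
Moderate: Lakeside 17/50 = 34.0%, Providence 20/44 = 45.5% → Providence
Overall: Lakeside 90/290 = 31.0%, Providence 98/251 = 39.0% → Providence
Providence wins overall and in every case group — no reversal.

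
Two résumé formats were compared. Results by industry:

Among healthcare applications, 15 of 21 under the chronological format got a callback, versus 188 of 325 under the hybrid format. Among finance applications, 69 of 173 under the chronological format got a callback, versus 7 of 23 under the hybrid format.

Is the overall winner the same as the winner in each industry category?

No

Healthcare: the chronological format 15/21 = 71.4%, the hybrid format 188/325 = 57.8% → the chronological format
Finance: the chronological format 69/173 = 39.9%, the hybrid format 7/23 = 30.4% → the chronological format
Overall: the chronological format 84/194 = 43.3%, the hybrid format 195/348 = 56.0% → the hybrid format
The chronological format wins each industry group but the hybrid format wins overall — the comparison reverses. The chronological format's applications skew toward finance, which has a lower base rate.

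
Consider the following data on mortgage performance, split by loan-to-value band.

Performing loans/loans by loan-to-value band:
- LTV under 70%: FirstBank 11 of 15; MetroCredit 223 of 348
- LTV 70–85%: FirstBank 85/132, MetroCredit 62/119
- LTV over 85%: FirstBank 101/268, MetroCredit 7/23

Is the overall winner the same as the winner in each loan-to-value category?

No

LTV under 70%: FirstBank 11/15 = 73.3%, MetroCredit 223/348 = 64.1% → FirstBank
LTV 70–85%: FirstBank 85/132 = 64.4%, MetroCredit 62/119 = 52.1% → FirstBank
LTV over 85%: FirstBank 101/268 = 37.7%, MetroCredit 7/23 = 30.4% → FirstBank
Overall: FirstBank 197/415 = 47.5%, MetroCredit 292/490 = 59.6% → MetroCredit
FirstBank wins each loan-to-value group but MetroCredit wins overall — the comparison reverses. FirstBank's loans skew toward LTV over 85%, which has a lower base rate.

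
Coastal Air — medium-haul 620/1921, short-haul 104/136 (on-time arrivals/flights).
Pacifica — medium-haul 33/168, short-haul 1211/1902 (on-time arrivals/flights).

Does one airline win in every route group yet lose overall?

Yes

Medium-haul: Coastal Air 620/1921 = 32.3%, Pacifica 33/168 = 19.6% → Coastal Air
Short-haul: Coastal Air 104/136 = 76.5%, Pacifica 1211/1902 = 63.7% → Coastal Air
Overall: Coastal Air 724/2057 = 35.2%, Pacifica 1244/2070 = 60.1% → Pacifica
Coastal Air wins each route group but Pacifica wins overall — the comparison reverses. Coastal Air's flights skew toward medium-haul, which has a lower base rate.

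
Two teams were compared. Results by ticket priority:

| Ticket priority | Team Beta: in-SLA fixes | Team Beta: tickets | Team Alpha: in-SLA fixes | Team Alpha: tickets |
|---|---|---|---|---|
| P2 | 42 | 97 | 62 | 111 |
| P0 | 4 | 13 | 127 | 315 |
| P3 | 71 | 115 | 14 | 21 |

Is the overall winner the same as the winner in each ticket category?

P2: Team Beta 42/97 = 43.3%, Team Alpha 62/111 = 55.9% → Team Alpha
P0: Team Beta 4/13 = 30.8%, Team Alpha 127/315 = 40.3% → Team Alpha
P3: Team Beta 71/115 = 61.7%, Team Alpha 14/21 = 66.7% → Team Alpha
Overall: Team Beta 117/225 = 52.0%, Team Alpha 203/447 = 45.4% → Team Beta
Team Alpha wins each ticket group but Team Beta wins overall — the comparison reverses. Team Alpha's tickets skew toward P0, which has a lower base rate.

No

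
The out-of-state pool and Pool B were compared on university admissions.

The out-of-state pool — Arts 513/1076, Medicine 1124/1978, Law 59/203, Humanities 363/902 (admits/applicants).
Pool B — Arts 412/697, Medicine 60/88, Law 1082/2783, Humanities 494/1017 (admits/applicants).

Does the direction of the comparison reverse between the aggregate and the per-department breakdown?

Yes

Arts: the out-of-state pool 513/1076 = 47.7%, Pool B 412/697 = 59.1% → Pool B
Medicine: the out-of-state pool 1124/1978 = 56.8%, Pool B 60/88 = 68.2% → Pool B
Law: the out-of-state pool 59/203 = 29.1%, Pool B 1082/2783 = 38.9% → Pool B
Humanities: the out-of-state pool 363/902 = 40.2%, Pool B 494/1017 = 48.6% → Pool B
Overall: the out-of-state pool 2059/4159 = 49.5%, Pool B 2048/4585 = 44.7% → the out-of-state pool
Pool B wins each department group but the out-of-state pool wins overall — the comparison reverses. Pool B's applicants skew toward Law, which has a lower base rate.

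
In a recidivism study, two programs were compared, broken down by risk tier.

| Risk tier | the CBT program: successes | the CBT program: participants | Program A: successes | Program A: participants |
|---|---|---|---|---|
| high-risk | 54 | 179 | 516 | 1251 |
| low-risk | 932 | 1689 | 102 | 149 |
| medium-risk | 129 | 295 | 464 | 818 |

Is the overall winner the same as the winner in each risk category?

High-risk: the CBT program 54/179 = 30.2%, Program A 516/1251 = 41.2% → Program A
Low-risk: the CBT program 932/1689 = 55.2%, Program A 102/149 = 68.5% → Program A
Medium-risk: the CBT program 129/295 = 43.7%, Program A 464/818 = 56.7% → Program A
Overall: the CBT program 1115/2163 = 51.5%, Program A 1082/2218 = 48.8% → the CBT program
Program A wins each risk group but the CBT program wins overall — the comparison reverses. Program A's participants skew toward high-risk, which has a lower base rate.

No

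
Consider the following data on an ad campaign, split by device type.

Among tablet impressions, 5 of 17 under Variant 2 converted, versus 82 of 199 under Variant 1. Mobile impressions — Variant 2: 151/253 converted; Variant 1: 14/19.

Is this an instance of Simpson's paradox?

Yes

Tablet: Variant 2 5/17 = 29.4%, Variant 1 82/199 = 41.2% → Variant 1
Mobile: Variant 2 151/253 = 59.7%, Variant 1 14/19 = 73.7% → Variant 1
Overall: Variant 2 156/270 = 57.8%, Variant 1 96/218 = 44.0% → Variant 2
Variant 1 wins each device group but Variant 2 wins overall — the comparison reverses. Variant 1's impressions skew toward tablet, which has a lower base rate.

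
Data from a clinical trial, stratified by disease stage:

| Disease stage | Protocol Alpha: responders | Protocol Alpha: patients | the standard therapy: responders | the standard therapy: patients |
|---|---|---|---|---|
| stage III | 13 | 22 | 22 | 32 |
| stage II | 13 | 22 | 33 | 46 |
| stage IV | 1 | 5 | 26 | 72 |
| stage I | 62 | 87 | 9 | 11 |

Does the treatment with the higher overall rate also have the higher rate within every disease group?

No

Stage III: Protocol Alpha 13/22 = 59.1%, the standard therapy 22/32 = 68.8% → the standard therapy
Stage II: Protocol Alpha 13/22 = 59.1%, the standard therapy 33/46 = 71.7% → the standard therapy
Stage IV: Protocol Alpha 1/5 = 20.0%, the standard therapy 26/72 = 36.1% → the standard therapy
Stage I: Protocol Alpha 62/87 = 71.3%, the standard therapy 9/11 = 81.8% → the standard therapy
Overall: Protocol Alpha 89/136 = 65.4%, the standard therapy 90/161 = 55.9% → Protocol Alpha
The standard therapy wins each disease group but Protocol Alpha wins overall — the comparison reverses. The standard therapy's patients skew toward stage IV, which has a lower base rate.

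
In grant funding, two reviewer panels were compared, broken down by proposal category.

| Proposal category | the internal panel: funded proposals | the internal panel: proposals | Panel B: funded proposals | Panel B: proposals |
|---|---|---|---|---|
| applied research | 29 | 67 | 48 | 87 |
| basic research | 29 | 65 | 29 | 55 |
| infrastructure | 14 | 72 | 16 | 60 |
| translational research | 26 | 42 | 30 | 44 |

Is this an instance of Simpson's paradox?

No

Applied research: the internal panel 29/67 = 43.3%, Panel B 48/87 = 55.2% → Panel B
Basic research: the internal panel 29/65 = 44.6%, Panel B 29/55 = 52.7% → Panel B
Infrastructure: the internal panel 14/72 = 19.4%, Panel B 16/60 = 26.7% → Panel B
Translational research: the internal panel 26/42 = 61.9%, Panel B 30/44 = 68.2% → Panel B
Overall: the internal panel 98/246 = 39.8%, Panel B 123/246 = 50.0% → Panel B
Panel B wins overall and in every proposal group — no reversal.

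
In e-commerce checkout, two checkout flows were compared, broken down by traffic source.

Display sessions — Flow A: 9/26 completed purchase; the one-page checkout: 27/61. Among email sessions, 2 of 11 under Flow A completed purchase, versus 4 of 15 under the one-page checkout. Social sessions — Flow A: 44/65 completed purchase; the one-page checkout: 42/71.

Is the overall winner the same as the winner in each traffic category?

Display: Flow A 9/26 = 34.6%, the one-page checkout 27/61 = 44.3% → the one-page checkout
Email: Flow A 2/11 = 18.2%, the one-page checkout 4/15 = 26.7% → the one-page checkout
Social: Flow A 44/65 = 67.7%, the one-page checkout 42/71 = 59.2% → Flow A
Overall: Flow A 55/102 = 53.9%, the one-page checkout 73/147 = 49.7% → Flow A
Neither sweeps: Flow A wins 1 of 3 groups, the one-page checkout wins 2. Flow A wins overall but not every group — no Simpson reversal.

No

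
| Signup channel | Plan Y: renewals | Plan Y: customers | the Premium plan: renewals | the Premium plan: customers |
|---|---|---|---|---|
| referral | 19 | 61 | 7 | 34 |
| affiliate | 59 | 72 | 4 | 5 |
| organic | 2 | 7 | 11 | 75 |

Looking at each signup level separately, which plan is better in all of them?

Plan Y

Referral: Plan Y 19/61 = 31.1%, the Premium plan 7/34 = 20.6% → Plan Y
Affiliate: Plan Y 59/72 = 81.9%, the Premium plan 4/5 = 80.0% → Plan Y
Organic: Plan Y 2/7 = 28.6%, the Premium plan 11/75 = 14.7% → Plan Y
Plan Y has the higher rate in all 3 groups.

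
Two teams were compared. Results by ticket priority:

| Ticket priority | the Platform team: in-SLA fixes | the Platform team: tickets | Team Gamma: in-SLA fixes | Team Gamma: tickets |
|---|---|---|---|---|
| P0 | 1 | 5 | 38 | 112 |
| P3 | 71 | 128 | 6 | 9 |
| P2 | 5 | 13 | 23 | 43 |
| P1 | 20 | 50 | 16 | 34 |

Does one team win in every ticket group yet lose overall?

P0: the Platform team 1/5 = 20.0%, Team Gamma 38/112 = 33.9% → Team Gamma
P3: the Platform team 71/128 = 55.5%, Team Gamma 6/9 = 66.7% → Team Gamma
P2: the Platform team 5/13 = 38.5%, Team Gamma 23/43 = 53.5% → Team Gamma
P1: the Platform team 20/50 = 40.0%, Team Gamma 16/34 = 47.1% → Team Gamma
Overall: the Platform team 97/196 = 49.5%, Team Gamma 83/198 = 41.9% → the Platform team
Team Gamma wins each ticket group but the Platform team wins overall — the comparison reverses. Team Gamma's tickets skew toward P0, which has a lower base rate.

Yes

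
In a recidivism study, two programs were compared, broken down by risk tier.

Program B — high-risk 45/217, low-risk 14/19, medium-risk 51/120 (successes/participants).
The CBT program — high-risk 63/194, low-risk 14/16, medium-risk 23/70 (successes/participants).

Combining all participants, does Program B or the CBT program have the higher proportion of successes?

the CBT program

High-risk: Program B 45/217 = 20.7%, the CBT program 63/194 = 32.5% → the CBT program
Low-risk: Program B 14/19 = 73.7%, the CBT program 14/16 = 87.5% → the CBT program
Medium-risk: Program B 51/120 = 42.5%, the CBT program 23/70 = 32.9% → Program B
Overall: Program B 110/356 = 30.9%, the CBT program 100/280 = 35.7% → the CBT program
(Neither sweeps every risk group, but the CBT program has the higher pooled rate.)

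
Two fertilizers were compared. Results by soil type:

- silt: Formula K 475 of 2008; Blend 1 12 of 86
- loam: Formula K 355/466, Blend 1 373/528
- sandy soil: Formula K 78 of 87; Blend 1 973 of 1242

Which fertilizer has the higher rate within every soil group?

Formula K

Silt: Formula K 475/2008 = 23.7%, Blend 1 12/86 = 14.0% → Formula K
Loam: Formula K 355/466 = 76.2%, Blend 1 373/528 = 70.6% → Formula K
Sandy soil: Formula K 78/87 = 89.7%, Blend 1 973/1242 = 78.3% → Formula K
Formula K has the higher rate in all 3 groups.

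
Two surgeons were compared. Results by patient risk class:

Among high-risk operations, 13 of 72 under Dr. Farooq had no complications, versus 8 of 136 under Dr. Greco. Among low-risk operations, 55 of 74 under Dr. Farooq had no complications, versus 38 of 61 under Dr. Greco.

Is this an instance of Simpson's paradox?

High-risk: Dr. Farooq 13/72 = 18.1%, Dr. Greco 8/136 = 5.9% → Dr. Farooq
Low-risk: Dr. Farooq 55/74 = 74.3%, Dr. Greco 38/61 = 62.3% → Dr. Farooq
Overall: Dr. Farooq 68/146 = 46.6%, Dr. Greco 46/197 = 23.4% → Dr. Farooq
Dr. Farooq wins overall and in every patient risk group — no reversal.

No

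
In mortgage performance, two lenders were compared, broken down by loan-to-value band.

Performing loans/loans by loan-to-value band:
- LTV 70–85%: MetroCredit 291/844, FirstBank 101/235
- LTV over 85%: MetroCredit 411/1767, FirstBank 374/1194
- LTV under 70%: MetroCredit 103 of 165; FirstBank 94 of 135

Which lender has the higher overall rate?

LTV 70–85%: MetroCredit 291/844 = 34.5%, FirstBank 101/235 = 43.0% → FirstBank
LTV over 85%: MetroCredit 411/1767 = 23.3%, FirstBank 374/1194 = 31.3% → FirstBank
LTV under 70%: MetroCredit 103/165 = 62.4%, FirstBank 94/135 = 69.6% → FirstBank
Overall: MetroCredit 805/2776 = 29.0%, FirstBank 569/1564 = 36.4% → FirstBank

FirstBank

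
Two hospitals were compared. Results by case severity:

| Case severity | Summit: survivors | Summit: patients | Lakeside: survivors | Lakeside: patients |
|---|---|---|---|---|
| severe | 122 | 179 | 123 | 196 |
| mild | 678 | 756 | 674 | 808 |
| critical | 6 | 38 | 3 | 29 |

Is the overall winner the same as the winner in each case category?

Yes

Severe: Summit 122/179 = 68.2%, Lakeside 123/196 = 62.8% → Summit
Mild: Summit 678/756 = 89.7%, Lakeside 674/808 = 83.4% → Summit
Critical: Summit 6/38 = 15.8%, Lakeside 3/29 = 10.3% → Summit
Overall: Summit 806/973 = 82.8%, Lakeside 800/1033 = 77.4% → Summit
Summit wins overall and in every case group — no reversal.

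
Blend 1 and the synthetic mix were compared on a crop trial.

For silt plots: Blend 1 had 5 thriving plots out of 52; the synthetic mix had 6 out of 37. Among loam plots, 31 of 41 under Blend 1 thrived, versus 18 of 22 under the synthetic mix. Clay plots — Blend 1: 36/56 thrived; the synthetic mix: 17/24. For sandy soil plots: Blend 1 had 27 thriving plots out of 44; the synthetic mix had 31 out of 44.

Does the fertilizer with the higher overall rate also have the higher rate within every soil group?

Yes

Silt: Blend 1 5/52 = 9.6%, the synthetic mix 6/37 = 16.2% → the synthetic mix
Loam: Blend 1 31/41 = 75.6%, the synthetic mix 18/22 = 81.8% → the synthetic mix
Clay: Blend 1 36/56 = 64.3%, the synthetic mix 17/24 = 70.8% → the synthetic mix
Sandy soil: Blend 1 27/44 = 61.4%, the synthetic mix 31/44 = 70.5% → the synthetic mix
Overall: Blend 1 99/193 = 51.3%, the synthetic mix 72/127 = 56.7% → the synthetic mix
The synthetic mix wins overall and in every soil group — no reversal.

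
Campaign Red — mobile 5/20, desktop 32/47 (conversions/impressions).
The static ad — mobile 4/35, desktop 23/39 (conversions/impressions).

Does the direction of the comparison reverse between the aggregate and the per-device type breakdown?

Mobile: Campaign Red 5/20 = 25.0%, the static ad 4/35 = 11.4% → Campaign Red
Desktop: Campaign Red 32/47 = 68.1%, the static ad 23/39 = 59.0% → Campaign Red
Overall: Campaign Red 37/67 = 55.2%, the static ad 27/74 = 36.5% → Campaign Red
Campaign Red wins overall and in every device group — no reversal.

No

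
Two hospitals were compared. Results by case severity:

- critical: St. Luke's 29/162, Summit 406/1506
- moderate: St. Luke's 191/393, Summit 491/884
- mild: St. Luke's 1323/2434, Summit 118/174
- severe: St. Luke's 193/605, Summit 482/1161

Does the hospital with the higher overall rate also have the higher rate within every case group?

No

Critical: St. Luke's 29/162 = 17.9%, Summit 406/1506 = 27.0% → Summit
Moderate: St. Luke's 191/393 = 48.6%, Summit 491/884 = 55.5% → Summit
Mild: St. Luke's 1323/2434 = 54.4%, Summit 118/174 = 67.8% → Summit
Severe: St. Luke's 193/605 = 31.9%, Summit 482/1161 = 41.5% → Summit
Overall: St. Luke's 1736/3594 = 48.3%, Summit 1497/3725 = 40.2% → St. Luke's
Summit wins each case group but St. Luke's wins overall — the comparison reverses. Summit's patients skew toward critical, which has a lower base rate.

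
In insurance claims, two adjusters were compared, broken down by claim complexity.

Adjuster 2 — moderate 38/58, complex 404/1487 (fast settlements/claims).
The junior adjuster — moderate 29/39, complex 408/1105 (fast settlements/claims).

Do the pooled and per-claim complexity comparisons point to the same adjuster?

Yes

Moderate: Adjuster 2 38/58 = 65.5%, the junior adjuster 29/39 = 74.4% → the junior adjuster
Complex: Adjuster 2 404/1487 = 27.2%, the junior adjuster 408/1105 = 36.9% → the junior adjuster
Overall: Adjuster 2 442/1545 = 28.6%, the junior adjuster 437/1144 = 38.2% → the junior adjuster
The junior adjuster wins overall and in every claim group — no reversal.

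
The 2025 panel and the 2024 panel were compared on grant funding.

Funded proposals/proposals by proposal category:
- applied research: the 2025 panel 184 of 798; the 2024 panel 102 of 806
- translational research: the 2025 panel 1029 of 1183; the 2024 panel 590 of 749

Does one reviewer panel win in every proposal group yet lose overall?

Applied research: the 2025 panel 184/798 = 23.1%, the 2024 panel 102/806 = 12.7% → the 2025 panel
Translational research: the 2025 panel 1029/1183 = 87.0%, the 2024 panel 590/749 = 78.8% → the 2025 panel
Overall: the 2025 panel 1213/1981 = 61.2%, the 2024 panel 692/1555 = 44.5% → the 2025 panel
The 2025 panel wins overall and in every proposal group — no reversal.

No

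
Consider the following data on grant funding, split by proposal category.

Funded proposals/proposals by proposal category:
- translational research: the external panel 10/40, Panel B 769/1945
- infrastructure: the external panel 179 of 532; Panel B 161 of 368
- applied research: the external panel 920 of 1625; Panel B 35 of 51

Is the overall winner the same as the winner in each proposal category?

Translational research: the external panel 10/40 = 25.0%, Panel B 769/1945 = 39.5% → Panel B
Infrastructure: the external panel 179/532 = 33.6%, Panel B 161/368 = 43.8% → Panel B
Applied research: the external panel 920/1625 = 56.6%, Panel B 35/51 = 68.6% → Panel B
Overall: the external panel 1109/2197 = 50.5%, Panel B 965/2364 = 40.8% → the external panel
Panel B wins each proposal group but the external panel wins overall — the comparison reverses. Panel B's proposals skew toward translational research, which has a lower base rate.

No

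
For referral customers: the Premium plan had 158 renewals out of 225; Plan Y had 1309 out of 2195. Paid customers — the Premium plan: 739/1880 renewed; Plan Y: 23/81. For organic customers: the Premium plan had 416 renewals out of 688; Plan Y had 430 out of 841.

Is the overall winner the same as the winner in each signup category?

Referral: the Premium plan 158/225 = 70.2%, Plan Y 1309/2195 = 59.6% → the Premium plan
Paid: the Premium plan 739/1880 = 39.3%, Plan Y 23/81 = 28.4% → the Premium plan
Organic: the Premium plan 416/688 = 60.5%, Plan Y 430/841 = 51.1% → the Premium plan
Overall: the Premium plan 1313/2793 = 47.0%, Plan Y 1762/3117 = 56.5% → Plan Y
The Premium plan wins each signup group but Plan Y wins overall — the comparison reverses. The Premium plan's customers skew toward paid, which has a lower base rate.

No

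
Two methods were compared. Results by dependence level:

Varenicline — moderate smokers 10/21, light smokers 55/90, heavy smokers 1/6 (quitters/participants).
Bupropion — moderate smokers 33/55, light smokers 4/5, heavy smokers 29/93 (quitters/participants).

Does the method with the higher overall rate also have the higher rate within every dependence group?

No

Moderate smokers: varenicline 10/21 = 47.6%, bupropion 33/55 = 60.0% → bupropion
Light smokers: varenicline 55/90 = 61.1%, bupropion 4/5 = 80.0% → bupropion
Heavy smokers: varenicline 1/6 = 16.7%, bupropion 29/93 = 31.2% → bupropion
Overall: varenicline 66/117 = 56.4%, bupropion 66/153 = 43.1% → varenicline
Bupropion wins each dependence group but varenicline wins overall — the comparison reverses. Bupropion's participants skew toward heavy smokers, which has a lower base rate.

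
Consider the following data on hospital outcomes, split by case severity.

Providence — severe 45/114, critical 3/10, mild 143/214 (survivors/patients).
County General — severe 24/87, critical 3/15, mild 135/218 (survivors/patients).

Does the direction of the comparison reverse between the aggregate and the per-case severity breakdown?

No

Severe: Providence 45/114 = 39.5%, County General 24/87 = 27.6% → Providence
Critical: Providence 3/10 = 30.0%, County General 3/15 = 20.0% → Providence
Mild: Providence 143/214 = 66.8%, County General 135/218 = 61.9% → Providence
Overall: Providence 191/338 = 56.5%, County General 162/320 = 50.6% → Providence
Providence wins overall and in every case group — no reversal.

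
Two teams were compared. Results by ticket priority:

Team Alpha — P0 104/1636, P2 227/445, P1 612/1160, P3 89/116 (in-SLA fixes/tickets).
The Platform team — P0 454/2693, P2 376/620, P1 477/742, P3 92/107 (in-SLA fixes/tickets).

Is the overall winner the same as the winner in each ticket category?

Yes

P0: Team Alpha 104/1636 = 6.4%, the Platform team 454/2693 = 16.9% → the Platform team
P2: Team Alpha 227/445 = 51.0%, the Platform team 376/620 = 60.6% → the Platform team
P1: Team Alpha 612/1160 = 52.8%, the Platform team 477/742 = 64.3% → the Platform team
P3: Team Alpha 89/116 = 76.7%, the Platform team 92/107 = 86.0% → the Platform team
Overall: Team Alpha 1032/3357 = 30.7%, the Platform team 1399/4162 = 33.6% → the Platform team
The Platform team wins overall and in every ticket group — no reversal.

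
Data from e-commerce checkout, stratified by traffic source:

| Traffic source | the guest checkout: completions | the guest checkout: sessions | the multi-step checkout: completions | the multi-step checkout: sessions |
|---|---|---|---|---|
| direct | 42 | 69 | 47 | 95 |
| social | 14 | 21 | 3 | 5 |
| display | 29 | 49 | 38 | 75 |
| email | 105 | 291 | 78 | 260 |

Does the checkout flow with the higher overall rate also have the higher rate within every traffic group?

Yes

Direct: the guest checkout 42/69 = 60.9%, the multi-step checkout 47/95 = 49.5% → the guest checkout
Social: the guest checkout 14/21 = 66.7%, the multi-step checkout 3/5 = 60.0% → the guest checkout
Display: the guest checkout 29/49 = 59.2%, the multi-step checkout 38/75 = 50.7% → the guest checkout
Email: the guest checkout 105/291 = 36.1%, the multi-step checkout 78/260 = 30.0% → the guest checkout
Overall: the guest checkout 190/430 = 44.2%, the multi-step checkout 166/435 = 38.2% → the guest checkout
The guest checkout wins overall and in every traffic group — no reversal.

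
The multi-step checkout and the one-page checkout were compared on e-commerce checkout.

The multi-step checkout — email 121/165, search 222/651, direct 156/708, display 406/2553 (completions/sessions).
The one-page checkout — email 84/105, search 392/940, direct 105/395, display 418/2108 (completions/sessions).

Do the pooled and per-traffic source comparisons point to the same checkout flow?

Yes

Email: the multi-step checkout 121/165 = 73.3%, the one-page checkout 84/105 = 80.0% → the one-page checkout
Search: the multi-step checkout 222/651 = 34.1%, the one-page checkout 392/940 = 41.7% → the one-page checkout
Direct: the multi-step checkout 156/708 = 22.0%, the one-page checkout 105/395 = 26.6% → the one-page checkout
Display: the multi-step checkout 406/2553 = 15.9%, the one-page checkout 418/2108 = 19.8% → the one-page checkout
Overall: the multi-step checkout 905/4077 = 22.2%, the one-page checkout 999/3548 = 28.2% → the one-page checkout
The one-page checkout wins overall and in every traffic group — no reversal.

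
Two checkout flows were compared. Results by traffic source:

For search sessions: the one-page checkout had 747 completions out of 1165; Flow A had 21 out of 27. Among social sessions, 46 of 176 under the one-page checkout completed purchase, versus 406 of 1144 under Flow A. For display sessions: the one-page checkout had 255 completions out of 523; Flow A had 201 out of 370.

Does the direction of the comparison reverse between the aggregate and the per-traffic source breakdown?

Yes

Search: the one-page checkout 747/1165 = 64.1%, Flow A 21/27 = 77.8% → Flow A
Social: the one-page checkout 46/176 = 26.1%, Flow A 406/1144 = 35.5% → Flow A
Display: the one-page checkout 255/523 = 48.8%, Flow A 201/370 = 54.3% → Flow A
Overall: the one-page checkout 1048/1864 = 56.2%, Flow A 628/1541 = 40.8% → the one-page checkout
Flow A wins each traffic group but the one-page checkout wins overall — the comparison reverses. Flow A's sessions skew toward social, which has a lower base rate.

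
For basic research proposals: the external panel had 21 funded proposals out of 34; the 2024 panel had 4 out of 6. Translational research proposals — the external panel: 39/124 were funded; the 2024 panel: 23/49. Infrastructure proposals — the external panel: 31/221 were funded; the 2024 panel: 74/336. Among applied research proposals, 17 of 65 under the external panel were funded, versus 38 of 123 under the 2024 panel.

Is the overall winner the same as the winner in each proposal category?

Yes

Basic research: the external panel 21/34 = 61.8%, the 2024 panel 4/6 = 66.7% → the 2024 panel
Translational research: the external panel 39/124 = 31.5%, the 2024 panel 23/49 = 46.9% → the 2024 panel
Infrastructure: the external panel 31/221 = 14.0%, the 2024 panel 74/336 = 22.0% → the 2024 panel
Applied research: the external panel 17/65 = 26.2%, the 2024 panel 38/123 = 30.9% → the 2024 panel
Overall: the external panel 108/444 = 24.3%, the 2024 panel 139/514 = 27.0% → the 2024 panel
The 2024 panel wins overall and in every proposal group — no reversal.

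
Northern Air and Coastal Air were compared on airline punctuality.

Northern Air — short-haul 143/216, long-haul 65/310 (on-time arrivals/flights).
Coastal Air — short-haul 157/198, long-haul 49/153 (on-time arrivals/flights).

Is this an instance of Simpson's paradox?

Short-haul: Northern Air 143/216 = 66.2%, Coastal Air 157/198 = 79.3% → Coastal Air
Long-haul: Northern Air 65/310 = 21.0%, Coastal Air 49/153 = 32.0% → Coastal Air
Overall: Northern Air 208/526 = 39.5%, Coastal Air 206/351 = 58.7% → Coastal Air
Coastal Air wins overall and in every route group — no reversal.

No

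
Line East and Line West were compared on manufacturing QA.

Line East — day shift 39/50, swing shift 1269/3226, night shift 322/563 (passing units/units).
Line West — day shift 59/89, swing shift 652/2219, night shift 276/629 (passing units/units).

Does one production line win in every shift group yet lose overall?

No

Day shift: Line East 39/50 = 78.0%, Line West 59/89 = 66.3% → Line East
Swing shift: Line East 1269/3226 = 39.3%, Line West 652/2219 = 29.4% → Line East
Night shift: Line East 322/563 = 57.2%, Line West 276/629 = 43.9% → Line East
Overall: Line East 1630/3839 = 42.5%, Line West 987/2937 = 33.6% → Line East
Line East wins overall and in every shift group — no reversal.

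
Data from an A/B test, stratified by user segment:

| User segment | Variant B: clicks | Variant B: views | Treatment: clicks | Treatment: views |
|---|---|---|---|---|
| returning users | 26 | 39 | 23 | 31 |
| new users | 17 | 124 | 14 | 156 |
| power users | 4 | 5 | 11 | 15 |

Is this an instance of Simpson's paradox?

Returning users: Variant B 26/39 = 66.7%, Treatment 23/31 = 74.2% → Treatment
New users: Variant B 17/124 = 13.7%, Treatment 14/156 = 9.0% → Variant B
Power users: Variant B 4/5 = 80.0%, Treatment 11/15 = 73.3% → Variant B
Overall: Variant B 47/168 = 28.0%, Treatment 48/202 = 23.8% → Variant B
Neither sweeps: Variant B wins 2 of 3 groups, Treatment wins 1. Variant B wins overall but not every group — no Simpson reversal.

No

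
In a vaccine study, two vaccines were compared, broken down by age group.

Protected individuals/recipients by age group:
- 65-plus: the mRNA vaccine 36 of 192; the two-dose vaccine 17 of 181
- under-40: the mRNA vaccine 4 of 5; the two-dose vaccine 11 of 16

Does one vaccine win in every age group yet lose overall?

65-plus: the mRNA vaccine 36/192 = 18.8%, the two-dose vaccine 17/181 = 9.4% → the mRNA vaccine
Under-40: the mRNA vaccine 4/5 = 80.0%, the two-dose vaccine 11/16 = 68.8% → the mRNA vaccine
Overall: the mRNA vaccine 40/197 = 20.3%, the two-dose vaccine 28/197 = 14.2% → the mRNA vaccine
The mRNA vaccine wins overall and in every age group — no reversal.

No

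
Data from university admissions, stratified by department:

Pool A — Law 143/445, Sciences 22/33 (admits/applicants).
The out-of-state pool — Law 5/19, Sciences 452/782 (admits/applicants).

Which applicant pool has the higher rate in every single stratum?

Law: Pool A 143/445 = 32.1%, the out-of-state pool 5/19 = 26.3% → Pool A
Sciences: Pool A 22/33 = 66.7%, the out-of-state pool 452/782 = 57.8% → Pool A
Pool A has the higher rate in both groups.

Pool A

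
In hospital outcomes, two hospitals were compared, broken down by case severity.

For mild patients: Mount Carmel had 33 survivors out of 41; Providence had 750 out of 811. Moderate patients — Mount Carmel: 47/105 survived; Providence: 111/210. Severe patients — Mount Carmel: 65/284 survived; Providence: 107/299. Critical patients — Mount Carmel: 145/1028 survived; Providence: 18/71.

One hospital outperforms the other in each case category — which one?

Mild: Mount Carmel 33/41 = 80.5%, Providence 750/811 = 92.5% → Providence
Moderate: Mount Carmel 47/105 = 44.8%, Providence 111/210 = 52.9% → Providence
Severe: Mount Carmel 65/284 = 22.9%, Providence 107/299 = 35.8% → Providence
Critical: Mount Carmel 145/1028 = 14.1%, Providence 18/71 = 25.4% → Providence
Providence has the higher rate in all 4 groups.

Providence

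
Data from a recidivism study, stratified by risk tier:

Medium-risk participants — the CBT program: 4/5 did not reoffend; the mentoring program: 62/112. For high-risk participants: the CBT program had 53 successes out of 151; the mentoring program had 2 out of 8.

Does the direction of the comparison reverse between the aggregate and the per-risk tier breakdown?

Medium-risk: the CBT program 4/5 = 80.0%, the mentoring program 62/112 = 55.4% → the CBT program
High-risk: the CBT program 53/151 = 35.1%, the mentoring program 2/8 = 25.0% → the CBT program
Overall: the CBT program 57/156 = 36.5%, the mentoring program 64/120 = 53.3% → the mentoring program
The CBT program wins each risk group but the mentoring program wins overall — the comparison reverses. The CBT program's participants skew toward high-risk, which has a lower base rate.

Yes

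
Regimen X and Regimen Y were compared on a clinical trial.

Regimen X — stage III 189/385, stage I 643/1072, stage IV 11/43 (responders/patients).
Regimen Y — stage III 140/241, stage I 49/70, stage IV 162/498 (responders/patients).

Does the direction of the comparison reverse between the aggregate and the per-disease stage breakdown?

Yes

Stage III: Regimen X 189/385 = 49.1%, Regimen Y 140/241 = 58.1% → Regimen Y
Stage I: Regimen X 643/1072 = 60.0%, Regimen Y 49/70 = 70.0% → Regimen Y
Stage IV: Regimen X 11/43 = 25.6%, Regimen Y 162/498 = 32.5% → Regimen Y
Overall: Regimen X 843/1500 = 56.2%, Regimen Y 351/809 = 43.4% → Regimen X
Regimen Y wins each disease group but Regimen X wins overall — the comparison reverses. Regimen Y's patients skew toward stage IV, which has a lower base rate.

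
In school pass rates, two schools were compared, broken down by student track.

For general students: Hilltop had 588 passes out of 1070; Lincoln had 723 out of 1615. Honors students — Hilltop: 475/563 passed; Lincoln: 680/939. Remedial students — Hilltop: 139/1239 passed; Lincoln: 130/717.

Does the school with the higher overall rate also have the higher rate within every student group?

No

General: Hilltop 588/1070 = 55.0%, Lincoln 723/1615 = 44.8% → Hilltop
Honors: Hilltop 475/563 = 84.4%, Lincoln 680/939 = 72.4% → Hilltop
Remedial: Hilltop 139/1239 = 11.2%, Lincoln 130/717 = 18.1% → Lincoln
Overall: Hilltop 1202/2872 = 41.9%, Lincoln 1533/3271 = 46.9% → Lincoln
Neither sweeps: Hilltop wins 2 of 3 groups, Lincoln wins 1. Lincoln wins overall but not every group — no Simpson reversal.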